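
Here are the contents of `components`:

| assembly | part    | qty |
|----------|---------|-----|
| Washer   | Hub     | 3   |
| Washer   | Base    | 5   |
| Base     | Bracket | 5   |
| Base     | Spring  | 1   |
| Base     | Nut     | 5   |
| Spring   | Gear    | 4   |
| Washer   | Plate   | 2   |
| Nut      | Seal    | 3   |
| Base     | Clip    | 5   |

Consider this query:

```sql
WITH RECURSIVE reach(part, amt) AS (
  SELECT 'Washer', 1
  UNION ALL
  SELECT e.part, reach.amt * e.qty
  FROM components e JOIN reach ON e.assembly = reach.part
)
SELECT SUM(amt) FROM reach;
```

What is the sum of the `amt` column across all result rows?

Base: (Washer, amt=1).
Iteration 1: components of {Washer} -> Base = 1*5 = 5, Hub = 1*3 = 3, Plate = 1*2 = 2.
Iteration 2: components of {Base,Hub,Plate} -> Bracket = 5*5 = 25, Clip = 5*5 = 25, Nut = 5*5 = 25, Spring = 5*1 = 5.
Iteration 3: components of {Bracket,Clip,Nut,Spring} -> Gear = 5*4 = 20, Seal = 25*3 = 75.
Iteration 4: no further components; recursion stops.
SUM(amt) = 1 + 3 + 5 + 2 + 25 + 5 + 25 + 25 + 20 + 75 = 186.

186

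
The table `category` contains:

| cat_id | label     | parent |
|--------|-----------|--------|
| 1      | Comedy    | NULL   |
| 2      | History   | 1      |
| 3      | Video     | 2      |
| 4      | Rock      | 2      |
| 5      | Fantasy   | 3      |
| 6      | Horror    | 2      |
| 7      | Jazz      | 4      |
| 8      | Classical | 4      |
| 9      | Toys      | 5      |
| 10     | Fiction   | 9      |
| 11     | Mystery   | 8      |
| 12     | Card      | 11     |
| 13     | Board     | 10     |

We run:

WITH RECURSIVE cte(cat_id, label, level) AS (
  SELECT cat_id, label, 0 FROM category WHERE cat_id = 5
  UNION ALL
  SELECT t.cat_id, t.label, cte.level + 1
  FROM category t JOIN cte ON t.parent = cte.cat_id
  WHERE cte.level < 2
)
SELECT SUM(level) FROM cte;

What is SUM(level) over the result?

Base: cat_id=5 (Fantasy) at level 0.
Iteration 1: rows with parent in {5} -> Toys (id 9, level 1).
Iteration 2: rows with parent in {9} -> Fiction (id 10, level 2).
Iteration 3: level < 2 fails for all current rows; recursion stops.
SUM(level) = 0 + 1 + 2 = 3.

3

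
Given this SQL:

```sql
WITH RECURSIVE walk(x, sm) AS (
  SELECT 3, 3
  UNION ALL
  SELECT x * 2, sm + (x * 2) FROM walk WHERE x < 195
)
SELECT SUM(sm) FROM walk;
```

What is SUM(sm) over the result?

1506

Base: x=3, sm=3.
Iteration 1: 3 < 195 holds -> x = 3 * 2 = 6, sm = 3 + 6 = 9.
Iteration 2: 6 < 195 holds -> x = 6 * 2 = 12, sm = 9 + 12 = 21.
Iteration 3: 12 < 195 holds -> x = 12 * 2 = 24, sm = 21 + 24 = 45.
Iteration 4: 24 < 195 holds -> x = 24 * 2 = 48, sm = 45 + 48 = 93.
Iteration 5: 48 < 195 holds -> x = 48 * 2 = 96, sm = 93 + 96 = 189.
Iteration 6: 96 < 195 holds -> x = 96 * 2 = 192, sm = 189 + 192 = 381.
Iteration 7: 192 < 195 holds -> x = 192 * 2 = 384, sm = 381 + 384 = 765.
Iteration 8: 384 < 195 fails; recursion stops.
SUM(sm) = 3 + 9 + 21 + 45 + 93 + 189 + 381 + 765 = 1506.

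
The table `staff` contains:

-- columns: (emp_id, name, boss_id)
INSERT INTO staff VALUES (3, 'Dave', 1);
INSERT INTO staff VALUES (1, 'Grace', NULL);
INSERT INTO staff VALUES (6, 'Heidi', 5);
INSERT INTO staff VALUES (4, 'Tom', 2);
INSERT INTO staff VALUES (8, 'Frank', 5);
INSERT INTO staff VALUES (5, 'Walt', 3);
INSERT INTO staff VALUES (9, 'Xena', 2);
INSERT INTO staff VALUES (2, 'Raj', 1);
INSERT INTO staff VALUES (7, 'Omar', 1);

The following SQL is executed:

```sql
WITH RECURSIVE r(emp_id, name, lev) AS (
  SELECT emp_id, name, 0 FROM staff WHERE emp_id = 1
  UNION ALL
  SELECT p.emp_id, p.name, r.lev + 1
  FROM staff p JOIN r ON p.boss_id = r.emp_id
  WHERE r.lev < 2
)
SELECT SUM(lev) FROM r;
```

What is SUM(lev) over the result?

9

Base: emp_id=1 (Grace) at lev 0.
Iteration 1: rows with boss_id in {1} -> Raj (id 2, lev 1), Dave (id 3, lev 1), Omar (id 7, lev 1).
Iteration 2: rows with boss_id in {2,3,7} -> Tom (id 4, lev 2), Walt (id 5, lev 2), Xena (id 9, lev 2).
Iteration 3: lev < 2 fails for all current rows; recursion stops.
SUM(lev) = 0 + 1 + 1 + 1 + 2 + 2 + 2 = 9.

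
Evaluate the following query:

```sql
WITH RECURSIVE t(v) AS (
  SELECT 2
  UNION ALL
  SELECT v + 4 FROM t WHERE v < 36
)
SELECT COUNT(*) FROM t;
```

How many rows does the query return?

Base: v=2.
Iteration 1: 2 < 36 holds -> v = 2 + 4 = 6.
Iteration 2: 6 < 36 holds -> v = 6 + 4 = 10.
Iteration 3: 10 < 36 holds -> v = 10 + 4 = 14.
Iteration 4: 14 < 36 holds -> v = 14 + 4 = 18.
Iteration 5: 18 < 36 holds -> v = 18 + 4 = 22.
Iteration 6: 22 < 36 holds -> v = 22 + 4 = 26.
Iteration 7: 26 < 36 holds -> v = 26 + 4 = 30.
Iteration 8: 30 < 36 holds -> v = 30 + 4 = 34.
Iteration 9: 34 < 36 holds -> v = 34 + 4 = 38.
Iteration 10: 38 < 36 fails; recursion stops.
Total rows emitted: 10.

10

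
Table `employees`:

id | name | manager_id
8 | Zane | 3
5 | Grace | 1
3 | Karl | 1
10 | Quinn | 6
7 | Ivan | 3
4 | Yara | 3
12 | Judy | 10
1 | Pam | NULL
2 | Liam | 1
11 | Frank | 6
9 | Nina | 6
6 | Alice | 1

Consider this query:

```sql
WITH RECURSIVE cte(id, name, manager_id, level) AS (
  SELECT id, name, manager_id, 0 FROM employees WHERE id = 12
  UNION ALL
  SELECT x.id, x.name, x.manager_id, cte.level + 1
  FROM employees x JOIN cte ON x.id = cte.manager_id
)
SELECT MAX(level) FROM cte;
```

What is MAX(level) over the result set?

Base: id=12 (Judy), manager_id=10, level 0.
Iteration 1: join on id=10 -> Quinn (id 10, manager_id=6, level 1).
Iteration 2: join on id=6 -> Alice (id 6, manager_id=1, level 2).
Iteration 3: join on id=1 -> Pam (id 1, manager_id=NULL, level 3).
Iteration 4: manager_id is NULL; no match; recursion stops.
level values: 0, 1, 2, 3; the maximum is 3.

3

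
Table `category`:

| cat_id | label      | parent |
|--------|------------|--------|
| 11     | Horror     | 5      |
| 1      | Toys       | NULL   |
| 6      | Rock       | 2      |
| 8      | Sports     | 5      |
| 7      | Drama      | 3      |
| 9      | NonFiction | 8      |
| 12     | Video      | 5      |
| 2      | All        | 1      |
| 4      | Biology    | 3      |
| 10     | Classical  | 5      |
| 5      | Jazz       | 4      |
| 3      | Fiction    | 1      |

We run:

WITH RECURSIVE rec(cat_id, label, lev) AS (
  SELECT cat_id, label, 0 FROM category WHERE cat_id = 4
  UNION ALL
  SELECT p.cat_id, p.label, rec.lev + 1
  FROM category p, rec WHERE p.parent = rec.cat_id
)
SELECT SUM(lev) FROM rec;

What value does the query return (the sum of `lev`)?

Base: cat_id=4 (Biology) at lev 0.
Iteration 1: rows with parent in {4} -> Jazz (id 5, lev 1).
Iteration 2: rows with parent in {5} -> Sports (id 8, lev 2), Classical (id 10, lev 2), Horror (id 11, lev 2), Video (id 12, lev 2).
Iteration 3: rows with parent in {8,10,11,12} -> NonFiction (id 9, lev 3).
Iteration 4: no rows with parent in {9}; recursion stops.
SUM(lev) = 0 + 1 + 2 + 2 + 2 + 2 + 3 = 12.

12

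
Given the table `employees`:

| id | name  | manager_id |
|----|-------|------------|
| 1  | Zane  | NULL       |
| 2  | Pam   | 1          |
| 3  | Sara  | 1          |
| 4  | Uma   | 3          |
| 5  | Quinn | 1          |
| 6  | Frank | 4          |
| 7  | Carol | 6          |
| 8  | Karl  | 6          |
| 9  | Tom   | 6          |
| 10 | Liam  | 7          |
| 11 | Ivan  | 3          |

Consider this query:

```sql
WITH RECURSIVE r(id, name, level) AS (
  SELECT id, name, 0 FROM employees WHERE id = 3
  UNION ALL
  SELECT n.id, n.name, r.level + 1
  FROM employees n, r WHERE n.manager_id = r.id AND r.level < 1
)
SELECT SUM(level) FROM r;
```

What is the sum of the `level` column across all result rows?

2

Base: id=3 (Sara) at level 0.
Iteration 1: rows with manager_id in {3} -> Uma (id 4, level 1), Ivan (id 11, level 1).
Iteration 2: level < 1 fails for all current rows; recursion stops.
SUM(level) = 0 + 1 + 1 = 2.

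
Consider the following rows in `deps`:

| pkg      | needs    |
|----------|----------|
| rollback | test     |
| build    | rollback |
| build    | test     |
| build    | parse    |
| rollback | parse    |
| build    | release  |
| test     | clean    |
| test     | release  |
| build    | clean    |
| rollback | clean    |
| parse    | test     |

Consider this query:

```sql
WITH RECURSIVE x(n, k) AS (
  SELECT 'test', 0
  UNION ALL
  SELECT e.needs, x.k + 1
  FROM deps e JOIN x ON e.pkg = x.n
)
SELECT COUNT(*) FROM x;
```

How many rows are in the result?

3

Base: (test, k=0).
Iteration 1: edges from {test} -> (clean, k=1), (release, k=1).
Iteration 2: no outgoing edges from {clean,release}; recursion stops.
Total rows emitted: 3.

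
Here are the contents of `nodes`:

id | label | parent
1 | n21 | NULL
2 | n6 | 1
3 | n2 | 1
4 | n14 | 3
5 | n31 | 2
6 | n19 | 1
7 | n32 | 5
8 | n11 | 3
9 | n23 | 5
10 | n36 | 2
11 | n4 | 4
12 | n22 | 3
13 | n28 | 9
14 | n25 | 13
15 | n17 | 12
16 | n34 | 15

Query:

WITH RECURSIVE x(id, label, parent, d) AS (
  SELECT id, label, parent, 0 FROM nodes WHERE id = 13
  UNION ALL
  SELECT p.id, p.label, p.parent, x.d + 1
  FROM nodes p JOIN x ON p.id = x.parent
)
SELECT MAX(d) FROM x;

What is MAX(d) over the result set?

Base: id=13 (n28), parent=9, d 0.
Iteration 1: join on id=9 -> n23 (id 9, parent=5, d 1).
Iteration 2: join on id=5 -> n31 (id 5, parent=2, d 2).
Iteration 3: join on id=2 -> n6 (id 2, parent=1, d 3).
Iteration 4: join on id=1 -> n21 (id 1, parent=NULL, d 4).
Iteration 5: parent is NULL; no match; recursion stops.
d values: 0, 1, 2, 3, 4; the maximum is 4.

4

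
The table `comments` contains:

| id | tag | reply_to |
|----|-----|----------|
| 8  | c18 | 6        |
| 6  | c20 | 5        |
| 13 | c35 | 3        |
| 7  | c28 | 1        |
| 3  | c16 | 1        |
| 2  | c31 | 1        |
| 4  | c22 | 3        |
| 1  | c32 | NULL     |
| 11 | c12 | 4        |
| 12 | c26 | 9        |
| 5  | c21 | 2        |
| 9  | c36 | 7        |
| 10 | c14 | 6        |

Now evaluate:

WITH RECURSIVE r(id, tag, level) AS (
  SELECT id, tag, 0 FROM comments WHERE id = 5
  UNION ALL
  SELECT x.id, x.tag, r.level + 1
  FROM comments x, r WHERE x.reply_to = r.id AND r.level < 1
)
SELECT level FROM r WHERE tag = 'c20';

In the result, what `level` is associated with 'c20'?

Base: id=5 (c21) at level 0.
Iteration 1: rows with reply_to in {5} -> c20 (id 6, level 1).
Iteration 2: level < 1 fails for all current rows; recursion stops.

1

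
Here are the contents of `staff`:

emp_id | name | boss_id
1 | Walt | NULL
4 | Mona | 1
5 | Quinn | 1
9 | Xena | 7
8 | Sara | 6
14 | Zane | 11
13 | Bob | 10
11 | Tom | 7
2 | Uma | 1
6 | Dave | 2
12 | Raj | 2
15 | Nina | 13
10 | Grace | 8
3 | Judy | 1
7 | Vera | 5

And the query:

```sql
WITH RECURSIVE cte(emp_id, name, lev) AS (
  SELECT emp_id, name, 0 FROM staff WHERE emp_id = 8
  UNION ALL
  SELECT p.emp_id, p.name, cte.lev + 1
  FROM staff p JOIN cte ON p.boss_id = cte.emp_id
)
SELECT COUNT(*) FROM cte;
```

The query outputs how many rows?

Base: emp_id=8 (Sara) at lev 0.
Iteration 1: rows with boss_id in {8} -> Grace (id 10, lev 1).
Iteration 2: rows with boss_id in {10} -> Bob (id 13, lev 2).
Iteration 3: rows with boss_id in {13} -> Nina (id 15, lev 3).
Iteration 4: no rows with boss_id in {15}; recursion stops.
Total rows emitted: 4.

4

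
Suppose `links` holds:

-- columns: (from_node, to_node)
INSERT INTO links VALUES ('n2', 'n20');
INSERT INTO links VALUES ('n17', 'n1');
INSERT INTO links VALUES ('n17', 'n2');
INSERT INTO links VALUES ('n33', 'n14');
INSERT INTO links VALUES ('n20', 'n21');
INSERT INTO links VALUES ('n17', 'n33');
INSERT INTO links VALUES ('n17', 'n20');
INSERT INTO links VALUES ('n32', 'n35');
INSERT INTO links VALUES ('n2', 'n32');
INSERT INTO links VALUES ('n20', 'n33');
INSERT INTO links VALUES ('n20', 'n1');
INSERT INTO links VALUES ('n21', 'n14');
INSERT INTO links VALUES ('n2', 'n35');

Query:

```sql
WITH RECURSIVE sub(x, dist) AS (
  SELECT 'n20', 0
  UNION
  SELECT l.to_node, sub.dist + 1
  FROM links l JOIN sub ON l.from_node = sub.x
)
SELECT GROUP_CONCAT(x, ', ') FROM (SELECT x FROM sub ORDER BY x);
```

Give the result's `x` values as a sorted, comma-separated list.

Base: (n20, dist=0).
Iteration 1: edges from {n20} -> (n1, dist=1), (n21, dist=1), (n33, dist=1).
Iteration 2: edges from {n1,n21,n33} -> (n14, dist=2). [UNION drops 1 duplicate row(s)]
Iteration 3: no outgoing edges from {n14}; recursion stops.

n1, n14, n20, n21, n33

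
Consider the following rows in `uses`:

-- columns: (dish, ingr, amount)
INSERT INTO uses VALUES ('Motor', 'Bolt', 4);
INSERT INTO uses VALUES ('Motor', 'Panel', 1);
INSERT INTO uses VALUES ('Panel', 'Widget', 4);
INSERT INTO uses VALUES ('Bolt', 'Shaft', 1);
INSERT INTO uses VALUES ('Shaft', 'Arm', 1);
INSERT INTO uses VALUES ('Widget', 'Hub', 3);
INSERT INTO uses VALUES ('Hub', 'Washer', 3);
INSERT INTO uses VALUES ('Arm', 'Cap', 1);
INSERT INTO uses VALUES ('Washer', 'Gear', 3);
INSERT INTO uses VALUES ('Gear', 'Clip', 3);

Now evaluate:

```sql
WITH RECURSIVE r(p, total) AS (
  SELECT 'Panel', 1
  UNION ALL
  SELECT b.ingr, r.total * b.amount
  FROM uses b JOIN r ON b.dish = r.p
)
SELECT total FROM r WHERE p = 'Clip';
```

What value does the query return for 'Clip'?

324

Base: (Panel, total=1).
Iteration 1: components of {Panel} -> Widget = 1*4 = 4.
Iteration 2: components of {Widget} -> Hub = 4*3 = 12.
Iteration 3: components of {Hub} -> Washer = 12*3 = 36.
Iteration 4: components of {Washer} -> Gear = 36*3 = 108.
Iteration 5: components of {Gear} -> Clip = 108*3 = 324.
Iteration 6: no further components; recursion stops.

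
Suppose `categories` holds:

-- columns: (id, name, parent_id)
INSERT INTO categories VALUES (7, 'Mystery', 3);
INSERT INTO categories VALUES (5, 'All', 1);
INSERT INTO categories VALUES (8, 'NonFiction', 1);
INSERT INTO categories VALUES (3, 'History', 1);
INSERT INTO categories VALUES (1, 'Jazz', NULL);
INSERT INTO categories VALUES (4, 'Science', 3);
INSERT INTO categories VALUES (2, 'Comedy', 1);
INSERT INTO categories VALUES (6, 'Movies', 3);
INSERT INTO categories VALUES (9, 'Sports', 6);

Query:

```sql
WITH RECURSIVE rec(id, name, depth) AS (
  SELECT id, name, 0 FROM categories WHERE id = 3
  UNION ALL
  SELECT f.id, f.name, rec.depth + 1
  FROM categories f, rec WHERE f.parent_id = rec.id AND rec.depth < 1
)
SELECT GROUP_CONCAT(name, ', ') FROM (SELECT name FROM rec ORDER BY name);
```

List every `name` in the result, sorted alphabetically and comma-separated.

History, Movies, Mystery, Science

Base: id=3 (History) at depth 0.
Iteration 1: rows with parent_id in {3} -> Science (id 4, depth 1), Movies (id 6, depth 1), Mystery (id 7, depth 1).
Iteration 2: depth < 1 fails for all current rows; recursion stops.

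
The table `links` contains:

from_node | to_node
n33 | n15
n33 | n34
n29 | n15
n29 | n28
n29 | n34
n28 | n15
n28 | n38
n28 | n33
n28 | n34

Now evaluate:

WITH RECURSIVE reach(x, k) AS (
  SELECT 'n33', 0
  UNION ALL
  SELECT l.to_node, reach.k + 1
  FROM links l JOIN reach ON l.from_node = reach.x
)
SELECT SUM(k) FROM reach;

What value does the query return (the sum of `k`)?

2

Base: (n33, k=0).
Iteration 1: edges from {n33} -> (n15, k=1), (n34, k=1).
Iteration 2: no outgoing edges from {n15,n34}; recursion stops.
SUM(k) = 0 + 1 + 1 = 2.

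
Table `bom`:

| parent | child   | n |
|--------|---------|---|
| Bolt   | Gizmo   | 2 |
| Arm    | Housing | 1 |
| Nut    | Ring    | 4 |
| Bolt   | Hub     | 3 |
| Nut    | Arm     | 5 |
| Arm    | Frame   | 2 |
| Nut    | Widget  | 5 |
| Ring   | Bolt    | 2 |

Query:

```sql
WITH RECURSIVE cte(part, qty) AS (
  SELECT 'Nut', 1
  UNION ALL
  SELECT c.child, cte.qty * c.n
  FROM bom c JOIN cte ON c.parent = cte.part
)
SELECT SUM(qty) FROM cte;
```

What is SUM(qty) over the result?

Base: (Nut, qty=1).
Iteration 1: components of {Nut} -> Arm = 1*5 = 5, Ring = 1*4 = 4, Widget = 1*5 = 5.
Iteration 2: components of {Arm,Ring,Widget} -> Bolt = 4*2 = 8, Frame = 5*2 = 10, Housing = 5*1 = 5.
Iteration 3: components of {Bolt,Frame,Housing} -> Gizmo = 8*2 = 16, Hub = 8*3 = 24.
Iteration 4: no further components; recursion stops.
SUM(qty) = 1 + 5 + 4 + 5 + 10 + 5 + 8 + 16 + 24 = 78.

78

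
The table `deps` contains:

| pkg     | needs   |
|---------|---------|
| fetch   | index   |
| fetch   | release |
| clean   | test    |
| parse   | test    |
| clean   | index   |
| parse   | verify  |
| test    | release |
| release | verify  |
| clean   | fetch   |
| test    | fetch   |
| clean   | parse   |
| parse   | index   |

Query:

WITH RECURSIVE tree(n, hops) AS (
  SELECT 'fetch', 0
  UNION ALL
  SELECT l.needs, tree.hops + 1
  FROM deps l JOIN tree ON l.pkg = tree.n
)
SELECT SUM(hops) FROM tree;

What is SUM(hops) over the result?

4

Base: (fetch, hops=0).
Iteration 1: edges from {fetch} -> (index, hops=1), (release, hops=1).
Iteration 2: edges from {index,release} -> (verify, hops=2).
Iteration 3: no outgoing edges from {verify}; recursion stops.
SUM(hops) = 0 + 1 + 1 + 2 = 4.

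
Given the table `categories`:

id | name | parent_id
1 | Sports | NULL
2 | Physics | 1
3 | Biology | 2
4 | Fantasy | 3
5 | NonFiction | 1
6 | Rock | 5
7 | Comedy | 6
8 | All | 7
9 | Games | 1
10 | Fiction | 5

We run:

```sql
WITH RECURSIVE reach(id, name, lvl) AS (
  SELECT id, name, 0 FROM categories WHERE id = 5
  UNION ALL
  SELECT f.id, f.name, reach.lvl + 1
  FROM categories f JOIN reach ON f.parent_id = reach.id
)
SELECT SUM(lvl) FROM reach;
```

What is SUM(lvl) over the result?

Base: id=5 (NonFiction) at lvl 0.
Iteration 1: rows with parent_id in {5} -> Rock (id 6, lvl 1), Fiction (id 10, lvl 1).
Iteration 2: rows with parent_id in {6,10} -> Comedy (id 7, lvl 2).
Iteration 3: rows with parent_id in {7} -> All (id 8, lvl 3).
Iteration 4: no rows with parent_id in {8}; recursion stops.
SUM(lvl) = 0 + 1 + 1 + 2 + 3 = 7.

7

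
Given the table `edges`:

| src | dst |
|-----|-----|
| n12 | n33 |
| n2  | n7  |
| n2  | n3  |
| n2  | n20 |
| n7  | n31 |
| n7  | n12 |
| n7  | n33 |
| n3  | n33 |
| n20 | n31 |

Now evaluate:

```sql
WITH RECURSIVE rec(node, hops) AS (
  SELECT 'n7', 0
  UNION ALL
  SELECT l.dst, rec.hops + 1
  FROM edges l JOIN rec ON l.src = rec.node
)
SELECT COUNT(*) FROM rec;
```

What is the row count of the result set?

Base: (n7, hops=0).
Iteration 1: edges from {n7} -> (n12, hops=1), (n31, hops=1), (n33, hops=1).
Iteration 2: edges from {n12,n31,n33} -> (n33, hops=2).
Iteration 3: no outgoing edges from {n33}; recursion stops.
Total rows emitted: 5.

5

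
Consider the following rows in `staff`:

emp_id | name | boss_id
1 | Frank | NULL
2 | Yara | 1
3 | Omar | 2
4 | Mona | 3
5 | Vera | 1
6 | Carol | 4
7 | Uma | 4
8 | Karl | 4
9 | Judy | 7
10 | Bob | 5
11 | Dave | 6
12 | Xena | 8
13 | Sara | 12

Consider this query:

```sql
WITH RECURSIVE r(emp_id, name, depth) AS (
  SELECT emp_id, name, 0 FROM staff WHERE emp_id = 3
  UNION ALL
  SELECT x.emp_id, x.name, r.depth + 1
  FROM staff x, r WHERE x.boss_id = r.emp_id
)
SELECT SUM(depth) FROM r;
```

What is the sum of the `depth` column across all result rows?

20

Base: emp_id=3 (Omar) at depth 0.
Iteration 1: rows with boss_id in {3} -> Mona (id 4, depth 1).
Iteration 2: rows with boss_id in {4} -> Carol (id 6, depth 2), Uma (id 7, depth 2), Karl (id 8, depth 2).
Iteration 3: rows with boss_id in {6,7,8} -> Judy (id 9, depth 3), Dave (id 11, depth 3), Xena (id 12, depth 3).
Iteration 4: rows with boss_id in {9,11,12} -> Sara (id 13, depth 4).
Iteration 5: no rows with boss_id in {13}; recursion stops.
SUM(depth) = 0 + 1 + 2 + 2 + 2 + 3 + 3 + 3 + 4 = 20.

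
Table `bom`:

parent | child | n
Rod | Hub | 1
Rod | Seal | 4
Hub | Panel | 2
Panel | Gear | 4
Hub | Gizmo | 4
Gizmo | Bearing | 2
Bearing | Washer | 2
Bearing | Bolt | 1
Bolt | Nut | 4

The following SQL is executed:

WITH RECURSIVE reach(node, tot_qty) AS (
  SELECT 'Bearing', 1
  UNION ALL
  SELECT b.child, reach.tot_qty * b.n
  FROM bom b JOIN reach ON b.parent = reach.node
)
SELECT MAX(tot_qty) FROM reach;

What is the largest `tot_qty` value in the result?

4

Base: (Bearing, tot_qty=1).
Iteration 1: components of {Bearing} -> Bolt = 1*1 = 1, Washer = 1*2 = 2.
Iteration 2: components of {Bolt,Washer} -> Nut = 1*4 = 4.
Iteration 3: no further components; recursion stops.
tot_qty values: 1, 2, 1, 4; the maximum is 4.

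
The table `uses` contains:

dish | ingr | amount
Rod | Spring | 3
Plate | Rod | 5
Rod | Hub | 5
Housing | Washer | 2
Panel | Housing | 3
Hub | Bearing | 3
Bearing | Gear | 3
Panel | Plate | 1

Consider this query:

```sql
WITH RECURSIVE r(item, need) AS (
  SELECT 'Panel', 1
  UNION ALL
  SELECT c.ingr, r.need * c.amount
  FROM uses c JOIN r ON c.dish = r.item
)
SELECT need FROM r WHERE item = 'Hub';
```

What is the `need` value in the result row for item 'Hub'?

Base: (Panel, need=1).
Iteration 1: components of {Panel} -> Housing = 1*3 = 3, Plate = 1*1 = 1.
Iteration 2: components of {Housing,Plate} -> Rod = 1*5 = 5, Washer = 3*2 = 6.
Iteration 3: components of {Rod,Washer} -> Hub = 5*5 = 25, Spring = 5*3 = 15.
Iteration 4: components of {Hub,Spring} -> Bearing = 25*3 = 75.
Iteration 5: components of {Bearing} -> Gear = 75*3 = 225.
Iteration 6: no further components; recursion stops.

25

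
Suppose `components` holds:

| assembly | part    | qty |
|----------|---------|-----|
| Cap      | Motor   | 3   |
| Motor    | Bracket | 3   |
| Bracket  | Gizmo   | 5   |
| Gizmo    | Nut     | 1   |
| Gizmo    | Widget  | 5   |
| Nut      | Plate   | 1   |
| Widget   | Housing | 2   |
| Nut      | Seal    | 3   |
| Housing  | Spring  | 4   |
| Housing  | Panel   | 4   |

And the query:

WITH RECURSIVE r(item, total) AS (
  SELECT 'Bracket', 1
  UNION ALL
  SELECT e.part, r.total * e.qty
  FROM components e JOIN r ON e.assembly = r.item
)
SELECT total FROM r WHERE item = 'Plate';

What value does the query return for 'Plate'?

5

Base: (Bracket, total=1).
Iteration 1: components of {Bracket} -> Gizmo = 1*5 = 5.
Iteration 2: components of {Gizmo} -> Nut = 5*1 = 5, Widget = 5*5 = 25.
Iteration 3: components of {Nut,Widget} -> Housing = 25*2 = 50, Plate = 5*1 = 5, Seal = 5*3 = 15.
Iteration 4: components of {Housing,Plate,Seal} -> Panel = 50*4 = 200, Spring = 50*4 = 200.
Iteration 5: no further components; recursion stops.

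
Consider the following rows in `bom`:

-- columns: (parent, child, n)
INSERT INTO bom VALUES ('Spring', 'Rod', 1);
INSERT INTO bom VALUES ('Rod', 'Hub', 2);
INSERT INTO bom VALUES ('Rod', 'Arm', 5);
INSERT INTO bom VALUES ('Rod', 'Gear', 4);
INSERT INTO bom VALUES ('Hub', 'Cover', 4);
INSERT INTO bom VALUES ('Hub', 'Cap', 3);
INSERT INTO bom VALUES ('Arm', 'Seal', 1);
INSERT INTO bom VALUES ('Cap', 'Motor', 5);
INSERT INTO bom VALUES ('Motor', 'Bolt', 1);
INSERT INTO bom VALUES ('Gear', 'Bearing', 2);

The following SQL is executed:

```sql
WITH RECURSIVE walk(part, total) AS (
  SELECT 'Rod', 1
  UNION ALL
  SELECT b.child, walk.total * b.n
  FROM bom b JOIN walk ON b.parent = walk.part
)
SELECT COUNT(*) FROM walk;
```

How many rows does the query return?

Base: (Rod, total=1).
Iteration 1: components of {Rod} -> Arm = 1*5 = 5, Gear = 1*4 = 4, Hub = 1*2 = 2.
Iteration 2: components of {Arm,Gear,Hub} -> Bearing = 4*2 = 8, Cap = 2*3 = 6, Cover = 2*4 = 8, Seal = 5*1 = 5.
Iteration 3: components of {Bearing,Cap,Cover,Seal} -> Motor = 6*5 = 30.
Iteration 4: components of {Motor} -> Bolt = 30*1 = 30.
Iteration 5: no further components; recursion stops.
Total rows emitted: 10.

10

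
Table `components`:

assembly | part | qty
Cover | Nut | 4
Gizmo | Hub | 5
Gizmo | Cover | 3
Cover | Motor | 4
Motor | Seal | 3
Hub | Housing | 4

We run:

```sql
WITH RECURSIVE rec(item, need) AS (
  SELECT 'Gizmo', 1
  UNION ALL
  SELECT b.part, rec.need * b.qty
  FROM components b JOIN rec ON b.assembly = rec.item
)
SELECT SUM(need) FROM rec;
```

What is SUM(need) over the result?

Base: (Gizmo, need=1).
Iteration 1: components of {Gizmo} -> Cover = 1*3 = 3, Hub = 1*5 = 5.
Iteration 2: components of {Cover,Hub} -> Housing = 5*4 = 20, Motor = 3*4 = 12, Nut = 3*4 = 12.
Iteration 3: components of {Housing,Motor,Nut} -> Seal = 12*3 = 36.
Iteration 4: no further components; recursion stops.
SUM(need) = 1 + 3 + 5 + 12 + 12 + 20 + 36 = 89.

89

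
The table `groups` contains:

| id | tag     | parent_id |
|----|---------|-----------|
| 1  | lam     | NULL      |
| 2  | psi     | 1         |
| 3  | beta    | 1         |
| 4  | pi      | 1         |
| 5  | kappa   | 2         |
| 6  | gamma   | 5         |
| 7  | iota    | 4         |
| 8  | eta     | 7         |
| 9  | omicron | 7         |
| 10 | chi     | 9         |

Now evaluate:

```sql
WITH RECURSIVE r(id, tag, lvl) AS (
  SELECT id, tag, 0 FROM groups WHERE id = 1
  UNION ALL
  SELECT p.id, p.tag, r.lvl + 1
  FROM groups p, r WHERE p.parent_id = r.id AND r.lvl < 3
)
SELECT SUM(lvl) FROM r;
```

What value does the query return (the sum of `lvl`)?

16

Base: id=1 (lam) at lvl 0.
Iteration 1: rows with parent_id in {1} -> psi (id 2, lvl 1), beta (id 3, lvl 1), pi (id 4, lvl 1).
Iteration 2: rows with parent_id in {2,3,4} -> kappa (id 5, lvl 2), iota (id 7, lvl 2).
Iteration 3: rows with parent_id in {5,7} -> gamma (id 6, lvl 3), eta (id 8, lvl 3), omicron (id 9, lvl 3).
Iteration 4: lvl < 3 fails for all current rows; recursion stops.
SUM(lvl) = 0 + 1 + 1 + 1 + 2 + 2 + 3 + 3 + 3 = 16.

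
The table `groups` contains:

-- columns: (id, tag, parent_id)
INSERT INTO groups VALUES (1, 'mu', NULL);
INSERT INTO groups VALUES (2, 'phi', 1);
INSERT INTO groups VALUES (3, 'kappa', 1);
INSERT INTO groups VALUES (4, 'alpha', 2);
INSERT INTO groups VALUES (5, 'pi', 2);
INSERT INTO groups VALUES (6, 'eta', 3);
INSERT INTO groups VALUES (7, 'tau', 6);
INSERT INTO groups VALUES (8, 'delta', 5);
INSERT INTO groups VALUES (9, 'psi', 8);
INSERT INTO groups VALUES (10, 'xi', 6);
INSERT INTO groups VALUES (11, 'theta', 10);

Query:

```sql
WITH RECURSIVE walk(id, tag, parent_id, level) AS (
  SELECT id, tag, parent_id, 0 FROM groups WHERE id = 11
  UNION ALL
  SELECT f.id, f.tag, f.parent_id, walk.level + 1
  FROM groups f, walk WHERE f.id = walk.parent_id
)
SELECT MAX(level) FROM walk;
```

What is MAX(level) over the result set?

Base: id=11 (theta), parent_id=10, level 0.
Iteration 1: join on id=10 -> xi (id 10, parent_id=6, level 1).
Iteration 2: join on id=6 -> eta (id 6, parent_id=3, level 2).
Iteration 3: join on id=3 -> kappa (id 3, parent_id=1, level 3).
Iteration 4: join on id=1 -> mu (id 1, parent_id=NULL, level 4).
Iteration 5: parent_id is NULL; no match; recursion stops.
level values: 0, 1, 2, 3, 4; the maximum is 4.

4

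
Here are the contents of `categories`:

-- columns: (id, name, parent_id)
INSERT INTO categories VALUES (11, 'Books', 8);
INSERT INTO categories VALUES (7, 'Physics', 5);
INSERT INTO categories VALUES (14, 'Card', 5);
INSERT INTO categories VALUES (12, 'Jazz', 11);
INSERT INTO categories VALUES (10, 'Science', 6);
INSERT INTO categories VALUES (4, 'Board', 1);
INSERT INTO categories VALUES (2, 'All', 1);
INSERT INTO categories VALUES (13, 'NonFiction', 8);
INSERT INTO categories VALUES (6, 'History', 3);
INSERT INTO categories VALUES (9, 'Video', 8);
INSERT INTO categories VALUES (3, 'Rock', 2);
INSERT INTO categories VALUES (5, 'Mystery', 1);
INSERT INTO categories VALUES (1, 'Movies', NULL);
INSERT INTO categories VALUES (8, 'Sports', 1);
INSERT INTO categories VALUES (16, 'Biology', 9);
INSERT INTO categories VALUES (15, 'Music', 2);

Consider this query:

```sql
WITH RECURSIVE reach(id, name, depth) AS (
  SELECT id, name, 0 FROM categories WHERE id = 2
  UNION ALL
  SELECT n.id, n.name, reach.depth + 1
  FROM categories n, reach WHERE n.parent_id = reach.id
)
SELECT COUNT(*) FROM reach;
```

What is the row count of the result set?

Base: id=2 (All) at depth 0.
Iteration 1: rows with parent_id in {2} -> Rock (id 3, depth 1), Music (id 15, depth 1).
Iteration 2: rows with parent_id in {3,15} -> History (id 6, depth 2).
Iteration 3: rows with parent_id in {6} -> Science (id 10, depth 3).
Iteration 4: no rows with parent_id in {10}; recursion stops.
Total rows emitted: 5.

5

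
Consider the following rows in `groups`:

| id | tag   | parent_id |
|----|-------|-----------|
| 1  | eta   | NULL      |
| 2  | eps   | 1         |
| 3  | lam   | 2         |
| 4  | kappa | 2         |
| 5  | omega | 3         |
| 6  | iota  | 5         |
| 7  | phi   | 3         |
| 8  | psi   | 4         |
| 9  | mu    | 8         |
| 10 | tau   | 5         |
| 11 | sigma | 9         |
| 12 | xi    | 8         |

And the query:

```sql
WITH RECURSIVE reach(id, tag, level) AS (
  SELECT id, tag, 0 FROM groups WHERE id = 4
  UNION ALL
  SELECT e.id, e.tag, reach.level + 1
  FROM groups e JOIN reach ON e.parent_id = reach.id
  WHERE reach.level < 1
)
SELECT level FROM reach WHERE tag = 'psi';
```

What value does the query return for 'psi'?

1

Base: id=4 (kappa) at level 0.
Iteration 1: rows with parent_id in {4} -> psi (id 8, level 1).
Iteration 2: level < 1 fails for all current rows; recursion stops.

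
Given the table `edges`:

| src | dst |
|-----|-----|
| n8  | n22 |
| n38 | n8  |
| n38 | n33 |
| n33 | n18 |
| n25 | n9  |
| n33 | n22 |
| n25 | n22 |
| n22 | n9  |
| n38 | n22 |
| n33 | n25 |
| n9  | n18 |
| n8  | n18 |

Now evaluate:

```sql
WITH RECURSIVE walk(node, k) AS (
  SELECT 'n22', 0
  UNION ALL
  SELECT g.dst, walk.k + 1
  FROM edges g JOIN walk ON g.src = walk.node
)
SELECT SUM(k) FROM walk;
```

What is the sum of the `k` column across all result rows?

3

Base: (n22, k=0).
Iteration 1: edges from {n22} -> (n9, k=1).
Iteration 2: edges from {n9} -> (n18, k=2).
Iteration 3: no outgoing edges from {n18}; recursion stops.
SUM(k) = 0 + 1 + 2 = 3.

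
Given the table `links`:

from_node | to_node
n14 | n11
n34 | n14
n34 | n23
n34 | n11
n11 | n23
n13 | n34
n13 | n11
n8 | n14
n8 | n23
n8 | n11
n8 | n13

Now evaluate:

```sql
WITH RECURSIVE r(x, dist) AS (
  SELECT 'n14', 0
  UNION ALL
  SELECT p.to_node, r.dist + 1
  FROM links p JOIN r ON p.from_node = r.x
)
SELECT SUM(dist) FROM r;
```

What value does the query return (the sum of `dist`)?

Base: (n14, dist=0).
Iteration 1: edges from {n14} -> (n11, dist=1).
Iteration 2: edges from {n11} -> (n23, dist=2).
Iteration 3: no outgoing edges from {n23}; recursion stops.
SUM(dist) = 0 + 1 + 2 = 3.

3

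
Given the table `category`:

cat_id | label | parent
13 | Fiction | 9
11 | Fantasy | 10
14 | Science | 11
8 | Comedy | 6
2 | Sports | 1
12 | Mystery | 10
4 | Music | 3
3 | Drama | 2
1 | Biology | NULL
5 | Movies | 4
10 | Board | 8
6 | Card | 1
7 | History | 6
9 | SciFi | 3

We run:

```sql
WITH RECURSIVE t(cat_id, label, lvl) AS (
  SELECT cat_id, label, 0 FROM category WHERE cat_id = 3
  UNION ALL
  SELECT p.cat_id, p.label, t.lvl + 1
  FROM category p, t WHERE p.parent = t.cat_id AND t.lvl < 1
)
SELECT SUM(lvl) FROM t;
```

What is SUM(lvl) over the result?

Base: cat_id=3 (Drama) at lvl 0.
Iteration 1: rows with parent in {3} -> Music (id 4, lvl 1), SciFi (id 9, lvl 1).
Iteration 2: lvl < 1 fails for all current rows; recursion stops.
SUM(lvl) = 0 + 1 + 1 = 2.

2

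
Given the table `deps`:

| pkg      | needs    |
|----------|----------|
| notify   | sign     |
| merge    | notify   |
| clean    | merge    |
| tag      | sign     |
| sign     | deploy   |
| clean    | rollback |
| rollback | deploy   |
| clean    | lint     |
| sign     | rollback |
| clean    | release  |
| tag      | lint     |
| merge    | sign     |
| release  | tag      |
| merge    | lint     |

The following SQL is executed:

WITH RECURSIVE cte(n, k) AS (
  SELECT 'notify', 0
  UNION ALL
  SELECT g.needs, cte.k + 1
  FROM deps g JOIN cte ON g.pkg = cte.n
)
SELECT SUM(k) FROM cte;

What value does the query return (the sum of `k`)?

Base: (notify, k=0).
Iteration 1: edges from {notify} -> (sign, k=1).
Iteration 2: edges from {sign} -> (deploy, k=2), (rollback, k=2).
Iteration 3: edges from {deploy,rollback} -> (deploy, k=3).
Iteration 4: no outgoing edges from {deploy}; recursion stops.
SUM(k) = 0 + 1 + 2 + 2 + 3 = 8.

8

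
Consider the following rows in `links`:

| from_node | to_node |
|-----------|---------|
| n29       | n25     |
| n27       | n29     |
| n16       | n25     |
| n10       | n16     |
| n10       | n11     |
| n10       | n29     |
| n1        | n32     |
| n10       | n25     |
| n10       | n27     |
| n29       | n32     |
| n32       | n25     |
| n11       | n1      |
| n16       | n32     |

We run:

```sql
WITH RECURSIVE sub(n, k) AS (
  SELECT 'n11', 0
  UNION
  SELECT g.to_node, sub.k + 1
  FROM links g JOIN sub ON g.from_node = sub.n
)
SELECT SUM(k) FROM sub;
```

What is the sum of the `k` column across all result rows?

Base: (n11, k=0).
Iteration 1: edges from {n11} -> (n1, k=1).
Iteration 2: edges from {n1} -> (n32, k=2).
Iteration 3: edges from {n32} -> (n25, k=3).
Iteration 4: no outgoing edges from {n25}; recursion stops.
SUM(k) = 0 + 1 + 2 + 3 = 6.

6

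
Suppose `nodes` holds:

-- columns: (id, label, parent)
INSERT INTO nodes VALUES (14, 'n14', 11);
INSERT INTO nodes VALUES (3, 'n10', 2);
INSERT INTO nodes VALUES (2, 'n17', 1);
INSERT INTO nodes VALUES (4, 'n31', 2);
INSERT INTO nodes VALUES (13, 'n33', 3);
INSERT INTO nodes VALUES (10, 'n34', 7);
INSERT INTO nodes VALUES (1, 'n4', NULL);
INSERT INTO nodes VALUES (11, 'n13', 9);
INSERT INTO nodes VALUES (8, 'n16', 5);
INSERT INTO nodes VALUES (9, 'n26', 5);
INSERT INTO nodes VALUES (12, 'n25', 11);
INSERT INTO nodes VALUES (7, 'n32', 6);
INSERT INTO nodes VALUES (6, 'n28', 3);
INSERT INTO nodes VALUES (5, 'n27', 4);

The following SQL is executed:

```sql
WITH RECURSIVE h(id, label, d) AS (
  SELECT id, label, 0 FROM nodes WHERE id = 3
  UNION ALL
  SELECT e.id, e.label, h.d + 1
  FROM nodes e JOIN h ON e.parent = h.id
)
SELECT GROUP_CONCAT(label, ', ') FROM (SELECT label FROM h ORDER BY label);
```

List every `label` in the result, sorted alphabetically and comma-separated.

n10, n28, n32, n33, n34

Base: id=3 (n10) at d 0.
Iteration 1: rows with parent in {3} -> n28 (id 6, d 1), n33 (id 13, d 1).
Iteration 2: rows with parent in {6,13} -> n32 (id 7, d 2).
Iteration 3: rows with parent in {7} -> n34 (id 10, d 3).
Iteration 4: no rows with parent in {10}; recursion stops.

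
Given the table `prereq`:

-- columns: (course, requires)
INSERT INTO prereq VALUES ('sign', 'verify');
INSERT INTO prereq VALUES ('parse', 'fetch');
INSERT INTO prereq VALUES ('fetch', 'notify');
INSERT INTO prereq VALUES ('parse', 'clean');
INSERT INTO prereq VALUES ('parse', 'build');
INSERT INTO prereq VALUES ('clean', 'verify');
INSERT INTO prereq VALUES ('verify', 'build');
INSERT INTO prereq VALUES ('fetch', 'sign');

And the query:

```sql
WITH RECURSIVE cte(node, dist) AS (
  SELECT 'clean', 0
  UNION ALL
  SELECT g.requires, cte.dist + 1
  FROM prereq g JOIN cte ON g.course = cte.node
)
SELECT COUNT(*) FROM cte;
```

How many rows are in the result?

Base: (clean, dist=0).
Iteration 1: edges from {clean} -> (verify, dist=1).
Iteration 2: edges from {verify} -> (build, dist=2).
Iteration 3: no outgoing edges from {build}; recursion stops.
Total rows emitted: 3.

3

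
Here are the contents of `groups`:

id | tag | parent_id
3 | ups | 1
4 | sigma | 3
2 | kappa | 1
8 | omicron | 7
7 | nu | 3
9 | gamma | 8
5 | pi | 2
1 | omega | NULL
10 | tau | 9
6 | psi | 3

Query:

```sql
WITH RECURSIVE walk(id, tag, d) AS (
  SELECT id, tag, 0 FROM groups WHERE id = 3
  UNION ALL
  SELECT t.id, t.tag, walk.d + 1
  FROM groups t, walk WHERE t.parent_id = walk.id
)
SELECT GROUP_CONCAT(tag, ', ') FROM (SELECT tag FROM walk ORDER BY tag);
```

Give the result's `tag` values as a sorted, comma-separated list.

gamma, nu, omicron, psi, sigma, tau, ups

Base: id=3 (ups) at d 0.
Iteration 1: rows with parent_id in {3} -> sigma (id 4, d 1), psi (id 6, d 1), nu (id 7, d 1).
Iteration 2: rows with parent_id in {4,6,7} -> omicron (id 8, d 2).
Iteration 3: rows with parent_id in {8} -> gamma (id 9, d 3).
Iteration 4: rows with parent_id in {9} -> tau (id 10, d 4).
Iteration 5: no rows with parent_id in {10}; recursion stops.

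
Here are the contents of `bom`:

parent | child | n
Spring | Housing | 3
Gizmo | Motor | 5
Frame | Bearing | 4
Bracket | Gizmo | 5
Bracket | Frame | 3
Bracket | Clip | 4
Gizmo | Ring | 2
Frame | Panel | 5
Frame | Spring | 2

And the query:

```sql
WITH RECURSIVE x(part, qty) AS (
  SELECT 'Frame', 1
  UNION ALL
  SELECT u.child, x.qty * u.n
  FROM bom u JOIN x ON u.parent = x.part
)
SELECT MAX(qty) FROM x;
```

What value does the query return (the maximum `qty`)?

6

Base: (Frame, qty=1).
Iteration 1: components of {Frame} -> Bearing = 1*4 = 4, Panel = 1*5 = 5, Spring = 1*2 = 2.
Iteration 2: components of {Bearing,Panel,Spring} -> Housing = 2*3 = 6.
Iteration 3: no further components; recursion stops.
qty values: 1, 5, 2, 4, 6; the maximum is 6.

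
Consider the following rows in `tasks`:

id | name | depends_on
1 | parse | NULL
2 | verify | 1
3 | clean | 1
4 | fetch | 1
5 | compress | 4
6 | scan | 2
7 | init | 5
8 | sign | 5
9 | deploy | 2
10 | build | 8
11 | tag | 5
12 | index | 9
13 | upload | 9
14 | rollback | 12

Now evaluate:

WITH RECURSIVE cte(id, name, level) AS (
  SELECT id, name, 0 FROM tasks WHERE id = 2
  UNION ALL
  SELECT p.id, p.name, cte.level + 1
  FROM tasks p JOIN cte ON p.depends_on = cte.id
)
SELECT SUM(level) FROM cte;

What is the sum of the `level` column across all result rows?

Base: id=2 (verify) at level 0.
Iteration 1: rows with depends_on in {2} -> scan (id 6, level 1), deploy (id 9, level 1).
Iteration 2: rows with depends_on in {6,9} -> index (id 12, level 2), upload (id 13, level 2).
Iteration 3: rows with depends_on in {12,13} -> rollback (id 14, level 3).
Iteration 4: no rows with depends_on in {14}; recursion stops.
SUM(level) = 0 + 1 + 1 + 2 + 2 + 3 = 9.

9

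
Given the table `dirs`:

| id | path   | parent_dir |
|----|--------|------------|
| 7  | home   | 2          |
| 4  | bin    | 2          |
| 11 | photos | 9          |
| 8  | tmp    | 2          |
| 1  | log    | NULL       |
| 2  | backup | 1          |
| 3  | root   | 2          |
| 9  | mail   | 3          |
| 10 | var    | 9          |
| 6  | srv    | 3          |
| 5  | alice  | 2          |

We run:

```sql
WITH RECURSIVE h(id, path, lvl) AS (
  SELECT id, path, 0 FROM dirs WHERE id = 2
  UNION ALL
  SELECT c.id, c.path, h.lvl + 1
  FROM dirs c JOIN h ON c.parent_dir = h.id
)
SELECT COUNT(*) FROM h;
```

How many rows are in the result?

10

Base: id=2 (backup) at lvl 0.
Iteration 1: rows with parent_dir in {2} -> root (id 3, lvl 1), bin (id 4, lvl 1), alice (id 5, lvl 1), home (id 7, lvl 1), tmp (id 8, lvl 1).
Iteration 2: rows with parent_dir in {3,4,5,7,8} -> srv (id 6, lvl 2), mail (id 9, lvl 2).
Iteration 3: rows with parent_dir in {6,9} -> var (id 10, lvl 3), photos (id 11, lvl 3).
Iteration 4: no rows with parent_dir in {10,11}; recursion stops.
Total rows emitted: 10.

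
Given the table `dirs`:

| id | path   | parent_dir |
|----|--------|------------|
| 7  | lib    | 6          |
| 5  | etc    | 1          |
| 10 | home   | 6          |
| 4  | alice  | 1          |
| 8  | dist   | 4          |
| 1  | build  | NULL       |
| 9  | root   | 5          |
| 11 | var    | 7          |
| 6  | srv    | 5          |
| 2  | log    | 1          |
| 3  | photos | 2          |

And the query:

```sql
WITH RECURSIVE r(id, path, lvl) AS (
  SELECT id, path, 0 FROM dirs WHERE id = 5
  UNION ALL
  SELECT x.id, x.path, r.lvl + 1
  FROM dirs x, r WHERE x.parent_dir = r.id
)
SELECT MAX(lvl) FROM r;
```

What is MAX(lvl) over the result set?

Base: id=5 (etc) at lvl 0.
Iteration 1: rows with parent_dir in {5} -> srv (id 6, lvl 1), root (id 9, lvl 1).
Iteration 2: rows with parent_dir in {6,9} -> lib (id 7, lvl 2), home (id 10, lvl 2).
Iteration 3: rows with parent_dir in {7,10} -> var (id 11, lvl 3).
Iteration 4: no rows with parent_dir in {11}; recursion stops.
lvl values: 0, 1, 1, 2, 2, 3; the maximum is 3.

3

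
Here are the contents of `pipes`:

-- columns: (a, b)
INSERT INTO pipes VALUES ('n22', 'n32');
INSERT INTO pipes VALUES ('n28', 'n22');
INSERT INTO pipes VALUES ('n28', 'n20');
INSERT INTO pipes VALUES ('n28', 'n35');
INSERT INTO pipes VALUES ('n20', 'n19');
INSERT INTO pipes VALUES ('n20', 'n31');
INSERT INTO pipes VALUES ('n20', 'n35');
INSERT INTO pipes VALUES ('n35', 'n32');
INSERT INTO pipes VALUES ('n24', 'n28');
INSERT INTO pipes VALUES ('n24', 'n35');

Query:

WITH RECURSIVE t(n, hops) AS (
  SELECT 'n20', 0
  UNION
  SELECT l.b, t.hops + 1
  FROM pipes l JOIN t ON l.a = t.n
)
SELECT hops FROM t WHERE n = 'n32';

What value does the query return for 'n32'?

2

Base: (n20, hops=0).
Iteration 1: edges from {n20} -> (n19, hops=1), (n31, hops=1), (n35, hops=1).
Iteration 2: edges from {n19,n31,n35} -> (n32, hops=2).
Iteration 3: no outgoing edges from {n32}; recursion stops.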